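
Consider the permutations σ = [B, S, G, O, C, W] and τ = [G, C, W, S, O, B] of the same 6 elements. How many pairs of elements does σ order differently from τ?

10 discordant pairs

Assign each item its position (1..6) in the first ordering, then rewrite the second ordering as that position sequence:
positions: B→1, S→2, G→3, O→4, C→5, W→6
second ordering as positions: [3, 5, 6, 2, 4, 1]
Discordant pairs = inversions in this position sequence.
3: 2, 1 → 2
5: 2, 4, 1 → 3
6: 2, 4, 1 → 3
2: 1 → 1
4: 1 → 1
1: 0
Total: 2 + 3 + 3 + 1 + 1 + 0 = 10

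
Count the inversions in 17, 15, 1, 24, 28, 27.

Out-of-order index pairs (1-indexed):
(1,2): 17 > 15
(1,3): 17 > 1
(2,3): 15 > 1
(5,6): 28 > 27
That's 4 pairs.

4 inversions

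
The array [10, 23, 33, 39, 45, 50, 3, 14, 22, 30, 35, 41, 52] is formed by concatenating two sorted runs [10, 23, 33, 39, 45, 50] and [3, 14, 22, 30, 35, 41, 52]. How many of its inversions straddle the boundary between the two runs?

Split inversions: 25

For each element r of the right run, count left-run elements greater than r:
r = 3: 10, 23, 33, 39, 45, 50 → 6
r = 14: 23, 33, 39, 45, 50 → 5
r = 22: 23, 33, 39, 45, 50 → 5
r = 30: 33, 39, 45, 50 → 4
r = 35: 39, 45, 50 → 3
r = 41: 45, 50 → 2
r = 52: none → 0
Cross-inversions: 6 + 5 + 5 + 4 + 3 + 2 + 0 = 25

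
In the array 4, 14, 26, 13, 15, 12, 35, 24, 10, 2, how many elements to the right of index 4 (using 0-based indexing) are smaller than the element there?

3

The element at index 4 is 15.
Elements after it: 12, 35, 24, 10, 2
Those smaller than 15: 12, 10, 2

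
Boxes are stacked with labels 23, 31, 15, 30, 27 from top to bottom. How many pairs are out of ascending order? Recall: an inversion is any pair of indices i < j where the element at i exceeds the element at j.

There are 5 out-of-order pairs.

Out-of-order index pairs (0-indexed):
(0,2): 23 > 15
(1,2): 31 > 15
(1,3): 31 > 30
(1,4): 31 > 27
(3,4): 30 > 27
That's 5 pairs.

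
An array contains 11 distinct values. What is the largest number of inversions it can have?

55

The maximum occurs when the array is in strictly decreasing order: every one of the C(11, 2) pairs is inverted.
C(11, 2) = 11·10/2 = 55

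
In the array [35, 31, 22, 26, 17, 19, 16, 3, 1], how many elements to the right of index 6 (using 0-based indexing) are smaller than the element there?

The element at index 6 is 16.
Elements after it: 3, 1
Those smaller than 16: 3, 1

2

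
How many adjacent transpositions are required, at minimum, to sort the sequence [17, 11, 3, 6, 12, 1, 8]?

14

The minimum number of adjacent swaps to sort an array equals its inversion count, since every such swap removes exactly one inversion.
Count inversions — for each element, later elements that are smaller:
17: 11, 3, 6, 12, 1, 8 → 6
11: 3, 6, 1, 8 → 4
3: 1 → 1
6: 1 → 1
12: 1, 8 → 2
1: none → 0
8: none → 0
Total inversions: 6 + 4 + 1 + 1 + 2 + 0 + 0 = 14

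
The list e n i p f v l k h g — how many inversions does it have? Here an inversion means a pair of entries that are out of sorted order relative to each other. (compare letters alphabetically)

Inversions: 24

For each element, count later entries that are smaller:
e: 0
n: 6
i: 3
p: 5
f: 0
v: 4
l: 3
k: 2
h: 1
g: 0
Sum: 0 + 6 + 3 + 5 + 0 + 4 + 3 + 2 + 1 + 0 = 24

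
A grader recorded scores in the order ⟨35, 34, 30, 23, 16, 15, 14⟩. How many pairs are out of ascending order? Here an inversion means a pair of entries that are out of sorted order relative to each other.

For each element, count later entries that are smaller:
35: 6
34: 5
30: 4
23: 3
16: 2
15: 1
14: 0
Sum: 6 + 5 + 4 + 3 + 2 + 1 + 0 = 21

21 out-of-order pairs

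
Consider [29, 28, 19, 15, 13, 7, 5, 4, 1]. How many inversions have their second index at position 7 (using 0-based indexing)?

The element at index 7 is 4.
Elements before it: 29, 28, 19, 15, 13, 7, 5
Those larger than 4: 29, 28, 19, 15, 13, 7, 5

7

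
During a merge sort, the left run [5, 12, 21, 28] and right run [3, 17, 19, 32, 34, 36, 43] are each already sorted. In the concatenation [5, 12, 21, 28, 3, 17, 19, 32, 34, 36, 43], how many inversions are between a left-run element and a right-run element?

Count, for every r in R, how many entries of L exceed r:
r = 3: 5, 12, 21, 28 → 4
r = 17: 21, 28 → 2
r = 19: 21, 28 → 2
r = 32: none → 0
r = 34: none → 0
r = 36: none → 0
r = 43: none → 0
Cross-inversions: 4 + 2 + 2 + 0 + 0 + 0 + 0 = 8

8 cross-inversions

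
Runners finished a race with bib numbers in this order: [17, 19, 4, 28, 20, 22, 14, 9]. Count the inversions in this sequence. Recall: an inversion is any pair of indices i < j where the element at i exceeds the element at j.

For each element, count later entries that are smaller:
17 → 4, 14, 9 → 3
19 → 4, 14, 9 → 3
4 → none → 0
28 → 20, 22, 14, 9 → 4
20 → 14, 9 → 2
22 → 14, 9 → 2
14 → 9 → 1
9 → none → 0
Sum: 3 + 3 + 0 + 4 + 2 + 2 + 1 + 0 = 15

15 inversions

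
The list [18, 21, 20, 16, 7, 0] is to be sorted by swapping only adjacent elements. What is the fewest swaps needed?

Minimum adjacent swaps = number of inversions (each swap of adjacent out-of-order elements removes one inversion and no swap can remove more).
Count inversions — for each element, later elements that are smaller:
18: 16, 7, 0 → 3
21: 20, 16, 7, 0 → 4
20: 16, 7, 0 → 3
16: 7, 0 → 2
7: 0 → 1
0: none → 0
Total inversions: 3 + 4 + 3 + 2 + 1 + 0 = 13

13 adjacent swaps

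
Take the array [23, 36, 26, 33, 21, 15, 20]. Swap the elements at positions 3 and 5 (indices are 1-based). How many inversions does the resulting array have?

15

Positions 3 and 5 hold 26 and 21; after swapping, the array is [23, 36, 21, 33, 26, 15, 20].
Sweep left to right; for each value list the smaller values that follow it:
23 → 21, 15, 20 → 3
36 → 21, 33, 26, 15, 20 → 5
21 → 15, 20 → 2
33 → 26, 15, 20 → 3
26 → 15, 20 → 2
15 → none → 0
20 → none → 0
Sum: 3 + 5 + 2 + 3 + 2 + 0 + 0 = 15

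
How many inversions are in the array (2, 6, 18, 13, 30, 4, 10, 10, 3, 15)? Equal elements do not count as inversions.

Count, for each position, how many later elements it exceeds:
2 → none → 0
6 → 4, 3 → 2
18 → 13, 4, 10, 10, 3, 15 → 6
13 → 4, 10, 10, 3 → 4
30 → 4, 10, 10, 3, 15 → 5
4 → 3 → 1
10 → 3 → 1
10 → 3 → 1
3 → none → 0
15 → none → 0
Sum: 0 + 2 + 6 + 4 + 5 + 1 + 1 + 1 + 0 + 0 = 20

There are 20 inversions.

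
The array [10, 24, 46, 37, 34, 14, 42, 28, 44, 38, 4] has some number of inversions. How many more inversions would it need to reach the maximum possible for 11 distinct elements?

Maximum inversions for 11 distinct elements is C(11, 2) = 11·10/2 = 55.
Current inversions — for each element, count later smaller elements:
10: 1
24: 2
46: 8
37: 4
34: 3
14: 1
42: 3
28: 1
44: 2
38: 1
4: 0
Current total: 1 + 2 + 8 + 4 + 3 + 1 + 3 + 1 + 2 + 1 + 0 = 26
Shortfall: 55 − 26 = 29

29 inversions short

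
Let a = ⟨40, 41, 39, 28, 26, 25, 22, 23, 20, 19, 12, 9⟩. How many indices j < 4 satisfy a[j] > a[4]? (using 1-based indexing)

The element at index 4 is 28.
Elements before it: 40, 41, 39
Those larger than 28: 40, 41, 39

3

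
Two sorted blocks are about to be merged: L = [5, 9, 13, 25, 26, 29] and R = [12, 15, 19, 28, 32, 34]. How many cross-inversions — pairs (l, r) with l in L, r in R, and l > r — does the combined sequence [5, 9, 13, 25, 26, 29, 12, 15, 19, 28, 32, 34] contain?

11 cross-inversions

Count, for every r in R, how many entries of L exceed r:
r = 12: 13, 25, 26, 29 → 4
r = 15: 25, 26, 29 → 3
r = 19: 25, 26, 29 → 3
r = 28: 29 → 1
r = 32: none → 0
r = 34: none → 0
Cross-inversions: 4 + 3 + 3 + 1 + 0 + 0 = 11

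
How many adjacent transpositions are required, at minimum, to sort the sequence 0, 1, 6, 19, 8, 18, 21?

2

Each adjacent swap fixes exactly one inversion, so the minimum swap count equals the number of inversions.
Count inversions — for each element, later elements that are smaller:
0: none → 0
1: none → 0
6: none → 0
19: 8, 18 → 2
8: none → 0
18: none → 0
21: none → 0
Total inversions: 0 + 0 + 0 + 2 + 0 + 0 + 0 = 2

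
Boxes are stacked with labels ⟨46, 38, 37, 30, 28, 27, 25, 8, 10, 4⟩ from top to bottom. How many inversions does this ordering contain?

For each element, count later entries that are smaller:
46: 9
38: 8
37: 7
30: 6
28: 5
27: 4
25: 3
8: 1
10: 1
4: 0
Sum: 9 + 8 + 7 + 6 + 5 + 4 + 3 + 1 + 1 + 0 = 44

44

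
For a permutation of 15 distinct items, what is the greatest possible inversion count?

105 inversions

A reversed (strictly descending) arrangement makes every pair an inversion, giving C(15, 2) inversions.
C(15, 2) = 15·14/2 = 105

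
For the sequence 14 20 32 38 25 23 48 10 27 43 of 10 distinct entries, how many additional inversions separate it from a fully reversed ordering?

29

Maximum inversions for 10 distinct elements is C(10, 2) = 10·9/2 = 45.
Current inversions — for each element, count later smaller elements:
14: 1
20: 1
32: 4
38: 4
25: 2
23: 1
48: 3
10: 0
27: 0
43: 0
Current total: 1 + 1 + 4 + 4 + 2 + 1 + 3 + 0 + 0 + 0 = 16
Shortfall: 45 − 16 = 29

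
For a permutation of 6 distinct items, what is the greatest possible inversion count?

15 inversions

The maximum occurs when the array is in strictly decreasing order: every one of the C(6, 2) pairs is inverted.
C(6, 2) = 6·5/2 = 15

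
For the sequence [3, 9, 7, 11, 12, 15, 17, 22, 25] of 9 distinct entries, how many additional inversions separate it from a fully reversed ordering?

Maximum inversions for 9 distinct elements is C(9, 2) = 9·8/2 = 36.
Current inversions — for each element, count later smaller elements:
3: 0
9: 1
7: 0
11: 0
12: 0
15: 0
17: 0
22: 0
25: 0
Current total: 0 + 1 + 0 + 0 + 0 + 0 + 0 + 0 + 0 = 1
Shortfall: 36 − 1 = 35

35 inversions short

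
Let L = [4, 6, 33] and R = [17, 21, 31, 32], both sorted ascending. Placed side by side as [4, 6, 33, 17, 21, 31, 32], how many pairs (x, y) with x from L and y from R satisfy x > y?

Take each right-half value and tally the left-half values above it:
r = 17: 33 → 1
r = 21: 33 → 1
r = 31: 33 → 1
r = 32: 33 → 1
Cross-inversions: 1 + 1 + 1 + 1 = 4

4 cross-inversions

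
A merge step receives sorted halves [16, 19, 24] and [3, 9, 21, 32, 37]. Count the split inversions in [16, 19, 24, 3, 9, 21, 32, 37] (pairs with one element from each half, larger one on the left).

Take each right-half value and tally the left-half values above it:
r = 3: 16, 19, 24 → 3
r = 9: 16, 19, 24 → 3
r = 21: 24 → 1
r = 32: none → 0
r = 37: none → 0
Cross-inversions: 3 + 3 + 1 + 0 + 0 = 7

Cross-inversions: 7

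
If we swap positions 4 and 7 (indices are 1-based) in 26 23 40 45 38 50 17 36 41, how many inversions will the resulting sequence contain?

Positions 4 and 7 hold 45 and 17; after swapping, the array is [26, 23, 40, 17, 38, 50, 45, 36, 41].
Count, for each position, how many later elements it exceeds:
26 → 23, 17 → 2
23 → 17 → 1
40 → 17, 38, 36 → 3
17 → none → 0
38 → 36 → 1
50 → 45, 36, 41 → 3
45 → 36, 41 → 2
36 → none → 0
41 → none → 0
Sum: 2 + 1 + 3 + 0 + 1 + 3 + 2 + 0 + 0 = 12

12 inversions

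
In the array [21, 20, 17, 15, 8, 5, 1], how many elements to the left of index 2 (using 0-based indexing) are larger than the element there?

The element at index 2 is 17.
Elements before it: 21, 20
Those larger than 17: 21, 20

2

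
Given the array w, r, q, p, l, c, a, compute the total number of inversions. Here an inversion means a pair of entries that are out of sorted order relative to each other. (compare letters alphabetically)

21

Element-by-element contributions:
w → r, q, p, l, c, a → 6
r → q, p, l, c, a → 5
q → p, l, c, a → 4
p → l, c, a → 3
l → c, a → 2
c → a → 1
a → none → 0
Sum: 6 + 5 + 4 + 3 + 2 + 1 + 0 = 21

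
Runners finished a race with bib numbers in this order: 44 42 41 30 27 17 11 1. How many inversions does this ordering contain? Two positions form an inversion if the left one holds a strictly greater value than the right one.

28 inversions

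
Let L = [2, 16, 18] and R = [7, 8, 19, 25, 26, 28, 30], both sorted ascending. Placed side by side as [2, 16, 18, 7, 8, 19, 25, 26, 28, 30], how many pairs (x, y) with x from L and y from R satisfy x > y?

For each element r of the right run, count left-run elements greater than r:
r = 7: 16, 18 → 2
r = 8: 16, 18 → 2
r = 19: none → 0
r = 25: none → 0
r = 26: none → 0
r = 28: none → 0
r = 30: none → 0
Cross-inversions: 2 + 2 + 0 + 0 + 0 + 0 + 0 = 4

4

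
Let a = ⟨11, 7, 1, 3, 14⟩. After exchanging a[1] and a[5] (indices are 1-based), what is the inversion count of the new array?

6 inversions

Positions 1 and 5 hold 11 and 14; after swapping, the array is [14, 7, 1, 3, 11].
Count, for each position, how many later elements it exceeds:
14 → 7, 1, 3, 11 → 4
7 → 1, 3 → 2
1 → none → 0
3 → none → 0
11 → none → 0
Sum: 4 + 2 + 0 + 0 + 0 = 6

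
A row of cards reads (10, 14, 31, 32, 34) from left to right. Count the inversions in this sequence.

Inversions: 0

Out-of-order index pairs (0-indexed):
(none)
That's 0 pairs.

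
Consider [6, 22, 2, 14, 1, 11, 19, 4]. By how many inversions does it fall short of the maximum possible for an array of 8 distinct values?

13 inversions short

Maximum inversions for 8 distinct elements is C(8, 2) = 8·7/2 = 28.
Current inversions — for each element, count later smaller elements:
6: 3
22: 6
2: 1
14: 3
1: 0
11: 1
19: 1
4: 0
Current total: 3 + 6 + 1 + 3 + 0 + 1 + 1 + 0 = 15
Shortfall: 28 − 15 = 13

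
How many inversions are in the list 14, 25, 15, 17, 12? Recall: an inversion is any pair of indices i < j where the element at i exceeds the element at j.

For each element, count later entries that are smaller:
14: 1
25: 3
15: 1
17: 1
12: 0
Sum: 1 + 3 + 1 + 1 + 0 = 6

6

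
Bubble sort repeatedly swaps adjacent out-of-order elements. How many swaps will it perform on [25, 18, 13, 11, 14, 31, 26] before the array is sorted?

The minimum number of adjacent swaps to sort an array equals its inversion count, since every such swap removes exactly one inversion.
Count inversions — for each element, later elements that are smaller:
25: 18, 13, 11, 14 → 4
18: 13, 11, 14 → 3
13: 11 → 1
11: none → 0
14: none → 0
31: 26 → 1
26: none → 0
Total inversions: 4 + 3 + 1 + 0 + 0 + 1 + 0 = 9

There are 9 adjacent swaps.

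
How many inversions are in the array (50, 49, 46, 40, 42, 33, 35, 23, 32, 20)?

Element-by-element contributions:
50 → 49, 46, 40, 42, 33, 35, 23, 32, 20 → 9
49 → 46, 40, 42, 33, 35, 23, 32, 20 → 8
46 → 40, 42, 33, 35, 23, 32, 20 → 7
40 → 33, 35, 23, 32, 20 → 5
42 → 33, 35, 23, 32, 20 → 5
33 → 23, 32, 20 → 3
35 → 23, 32, 20 → 3
23 → 20 → 1
32 → 20 → 1
20 → none → 0
Sum: 9 + 8 + 7 + 5 + 5 + 3 + 3 + 1 + 1 + 0 = 42

There are 42 inversions.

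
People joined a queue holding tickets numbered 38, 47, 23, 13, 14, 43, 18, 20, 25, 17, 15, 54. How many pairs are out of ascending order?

For each element, count later entries that are smaller:
38: 8
47: 9
23: 6
13: 0
14: 0
43: 5
18: 2
20: 2
25: 2
17: 1
15: 0
54: 0
Sum: 8 + 9 + 6 + 0 + 0 + 5 + 2 + 2 + 2 + 1 + 0 + 0 = 35

35 out-of-order pairs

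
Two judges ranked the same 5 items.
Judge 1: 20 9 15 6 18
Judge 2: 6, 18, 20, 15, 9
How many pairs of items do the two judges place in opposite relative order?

Assign each item its position (1..5) in the first ordering, then rewrite the second ordering as that position sequence:
positions: 20→1, 9→2, 15→3, 6→4, 18→5
second ordering as positions: [4, 5, 1, 3, 2]
Discordant pairs = inversions in this position sequence.
4: 1, 3, 2 → 3
5: 1, 3, 2 → 3
1: 0
3: 2 → 1
2: 0
Total: 3 + 3 + 0 + 1 + 0 = 7

7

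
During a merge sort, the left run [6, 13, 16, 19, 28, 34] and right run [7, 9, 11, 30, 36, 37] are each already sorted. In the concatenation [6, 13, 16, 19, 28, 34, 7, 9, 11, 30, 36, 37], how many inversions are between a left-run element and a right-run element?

For each element r of the right run, count left-run elements greater than r:
r = 7: 13, 16, 19, 28, 34 → 5
r = 9: 13, 16, 19, 28, 34 → 5
r = 11: 13, 16, 19, 28, 34 → 5
r = 30: 34 → 1
r = 36: none → 0
r = 37: none → 0
Cross-inversions: 5 + 5 + 5 + 1 + 0 + 0 = 16

There are 16 split inversions.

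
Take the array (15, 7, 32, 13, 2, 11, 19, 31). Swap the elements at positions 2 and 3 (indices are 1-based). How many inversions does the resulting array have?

Positions 2 and 3 hold 7 and 32; after swapping, the array is [15, 32, 7, 13, 2, 11, 19, 31].
Element-by-element contributions:
15: 4
32: 6
7: 1
13: 2
2: 0
11: 0
19: 0
31: 0
Sum: 4 + 6 + 1 + 2 + 0 + 0 + 0 + 0 = 13

13 inversions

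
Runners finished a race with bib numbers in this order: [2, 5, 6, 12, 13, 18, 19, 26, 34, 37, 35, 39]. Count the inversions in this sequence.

There is 1 out-of-order pair.

For each element, count later entries that are smaller:
2: 0
5: 0
6: 0
12: 0
13: 0
18: 0
19: 0
26: 0
34: 0
37: 1
35: 0
39: 0
Sum: 0 + 0 + 0 + 0 + 0 + 0 + 0 + 0 + 0 + 1 + 0 + 0 = 1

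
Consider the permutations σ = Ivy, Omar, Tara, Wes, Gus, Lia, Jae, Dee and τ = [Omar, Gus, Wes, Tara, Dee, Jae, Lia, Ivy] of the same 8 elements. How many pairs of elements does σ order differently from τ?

Assign each item its position (1..8) in the first ordering, then rewrite the second ordering as that position sequence:
positions: Ivy→1, Omar→2, Tara→3, Wes→4, Gus→5, Lia→6, Jae→7, Dee→8
second ordering as positions: [2, 5, 4, 3, 8, 7, 6, 1]
Discordant pairs = inversions in this position sequence.
2: 1 → 1
5: 4, 3, 1 → 3
4: 3, 1 → 2
3: 1 → 1
8: 7, 6, 1 → 3
7: 6, 1 → 2
6: 1 → 1
1: 0
Total: 1 + 3 + 2 + 1 + 3 + 2 + 1 + 0 = 13

13 discordant pairs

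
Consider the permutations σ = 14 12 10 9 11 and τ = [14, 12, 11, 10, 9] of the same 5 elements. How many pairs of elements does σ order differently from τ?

2 discordant pairs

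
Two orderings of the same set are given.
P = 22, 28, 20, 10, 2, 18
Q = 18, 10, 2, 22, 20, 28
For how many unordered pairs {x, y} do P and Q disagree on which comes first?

Assign each item its position (1..6) in the first ordering, then rewrite the second ordering as that position sequence:
positions: 22→1, 28→2, 20→3, 10→4, 2→5, 18→6
second ordering as positions: [6, 4, 5, 1, 3, 2]
Discordant pairs = inversions in this position sequence.
6: 4, 5, 1, 3, 2 → 5
4: 1, 3, 2 → 3
5: 1, 3, 2 → 3
1: 0
3: 2 → 1
2: 0
Total: 5 + 3 + 3 + 0 + 1 + 0 = 12

12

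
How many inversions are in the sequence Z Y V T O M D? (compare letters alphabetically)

21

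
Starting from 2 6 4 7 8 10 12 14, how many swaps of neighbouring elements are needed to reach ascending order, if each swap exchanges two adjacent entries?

The minimum number of adjacent swaps to sort an array equals its inversion count, since every such swap removes exactly one inversion.
Count inversions — for each element, later elements that are smaller:
2: none → 0
6: 4 → 1
4: none → 0
7: none → 0
8: none → 0
10: none → 0
12: none → 0
14: none → 0
Total inversions: 0 + 1 + 0 + 0 + 0 + 0 + 0 + 0 = 1

Swaps: 1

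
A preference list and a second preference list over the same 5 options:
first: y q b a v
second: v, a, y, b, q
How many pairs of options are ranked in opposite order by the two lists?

Pairs: 8

Assign each item its position (1..5) in the first ordering, then rewrite the second ordering as that position sequence:
positions: y→1, q→2, b→3, a→4, v→5
second ordering as positions: [5, 4, 1, 3, 2]
Discordant pairs = inversions in this position sequence.
5: 4, 1, 3, 2 → 4
4: 1, 3, 2 → 3
1: 0
3: 2 → 1
2: 0
Total: 4 + 3 + 0 + 1 + 0 = 8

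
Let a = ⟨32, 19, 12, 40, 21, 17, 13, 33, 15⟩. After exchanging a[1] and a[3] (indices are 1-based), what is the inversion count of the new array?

18

Positions 1 and 3 hold 32 and 12; after swapping, the array is [12, 19, 32, 40, 21, 17, 13, 33, 15].
For each element, count later entries that are smaller:
12 → none → 0
19 → 17, 13, 15 → 3
32 → 21, 17, 13, 15 → 4
40 → 21, 17, 13, 33, 15 → 5
21 → 17, 13, 15 → 3
17 → 13, 15 → 2
13 → none → 0
33 → 15 → 1
15 → none → 0
Sum: 0 + 3 + 4 + 5 + 3 + 2 + 0 + 1 + 0 = 18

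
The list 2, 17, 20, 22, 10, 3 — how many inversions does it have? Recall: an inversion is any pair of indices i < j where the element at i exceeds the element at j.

Inversion pairs (indices are 1-based):
(2,5): 17 > 10
(2,6): 17 > 3
(3,5): 20 > 10
(3,6): 20 > 3
(4,5): 22 > 10
(4,6): 22 > 3
(5,6): 10 > 3
That's 7 pairs.

7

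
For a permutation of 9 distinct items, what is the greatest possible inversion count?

The maximum occurs when the array is in strictly decreasing order: every one of the C(9, 2) pairs is inverted.
C(9, 2) = 9·8/2 = 36

36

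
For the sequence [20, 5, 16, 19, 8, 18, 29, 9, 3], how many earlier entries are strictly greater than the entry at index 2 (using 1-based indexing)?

The element at index 2 is 5.
Elements before it: 20
Those larger than 5: 20

1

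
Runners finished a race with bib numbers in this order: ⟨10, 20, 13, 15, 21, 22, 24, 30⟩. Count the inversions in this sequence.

Sweep left to right; for each value list the smaller values that follow it:
10 → none → 0
20 → 13, 15 → 2
13 → none → 0
15 → none → 0
21 → none → 0
22 → none → 0
24 → none → 0
30 → none → 0
Sum: 0 + 2 + 0 + 0 + 0 + 0 + 0 + 0 = 2

2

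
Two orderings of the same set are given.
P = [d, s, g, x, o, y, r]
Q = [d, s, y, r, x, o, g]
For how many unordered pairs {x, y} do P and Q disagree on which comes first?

8 disagreeing pairs

Assign each item its position (1..7) in the first ordering, then rewrite the second ordering as that position sequence:
positions: d→1, s→2, g→3, x→4, o→5, y→6, r→7
second ordering as positions: [1, 2, 6, 7, 4, 5, 3]
Discordant pairs = inversions in this position sequence.
1: 0
2: 0
6: 4, 5, 3 → 3
7: 4, 5, 3 → 3
4: 3 → 1
5: 3 → 1
3: 0
Total: 0 + 0 + 3 + 3 + 1 + 1 + 0 = 8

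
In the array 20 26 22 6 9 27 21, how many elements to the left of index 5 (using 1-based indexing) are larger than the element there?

The element at index 5 is 9.
Elements before it: 20, 26, 22, 6
Those larger than 9: 20, 26, 22

3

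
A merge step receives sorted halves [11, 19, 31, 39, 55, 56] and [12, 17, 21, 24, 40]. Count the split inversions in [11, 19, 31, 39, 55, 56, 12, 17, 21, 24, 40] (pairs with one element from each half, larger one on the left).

20 cross-inversions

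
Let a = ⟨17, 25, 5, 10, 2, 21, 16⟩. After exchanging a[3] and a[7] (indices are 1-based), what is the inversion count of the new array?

Positions 3 and 7 hold 5 and 16; after swapping, the array is [17, 25, 16, 10, 2, 21, 5].
For each element, count later entries that are smaller:
17 → 16, 10, 2, 5 → 4
25 → 16, 10, 2, 21, 5 → 5
16 → 10, 2, 5 → 3
10 → 2, 5 → 2
2 → none → 0
21 → 5 → 1
5 → none → 0
Sum: 4 + 5 + 3 + 2 + 0 + 1 + 0 = 15

15 inversions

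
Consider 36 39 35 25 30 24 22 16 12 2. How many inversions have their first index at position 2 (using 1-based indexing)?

8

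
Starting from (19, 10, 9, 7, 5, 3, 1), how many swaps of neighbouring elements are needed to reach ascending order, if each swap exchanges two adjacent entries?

21

Each adjacent swap fixes exactly one inversion, so the minimum swap count equals the number of inversions.
Count inversions — for each element, later elements that are smaller:
19: 10, 9, 7, 5, 3, 1 → 6
10: 9, 7, 5, 3, 1 → 5
9: 7, 5, 3, 1 → 4
7: 5, 3, 1 → 3
5: 3, 1 → 2
3: 1 → 1
1: none → 0
Total inversions: 6 + 5 + 4 + 3 + 2 + 1 + 0 = 21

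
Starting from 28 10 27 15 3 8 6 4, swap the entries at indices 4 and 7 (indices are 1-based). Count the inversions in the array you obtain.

20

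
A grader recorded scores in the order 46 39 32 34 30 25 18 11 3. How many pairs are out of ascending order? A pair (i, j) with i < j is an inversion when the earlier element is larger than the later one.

35 inversions

For each element, count later entries that are smaller:
46 → 39, 32, 34, 30, 25, 18, 11, 3 → 8
39 → 32, 34, 30, 25, 18, 11, 3 → 7
32 → 30, 25, 18, 11, 3 → 5
34 → 30, 25, 18, 11, 3 → 5
30 → 25, 18, 11, 3 → 4
25 → 18, 11, 3 → 3
18 → 11, 3 → 2
11 → 3 → 1
3 → none → 0
Sum: 8 + 7 + 5 + 5 + 4 + 3 + 2 + 1 + 0 = 35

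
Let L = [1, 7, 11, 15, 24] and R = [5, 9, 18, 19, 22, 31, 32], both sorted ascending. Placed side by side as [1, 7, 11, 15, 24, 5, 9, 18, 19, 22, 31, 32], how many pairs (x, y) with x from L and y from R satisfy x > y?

There are 10 split inversions.

For each element r of the right run, count left-run elements greater than r:
r = 5: 7, 11, 15, 24 → 4
r = 9: 11, 15, 24 → 3
r = 18: 24 → 1
r = 19: 24 → 1
r = 22: 24 → 1
r = 31: none → 0
r = 32: none → 0
Cross-inversions: 4 + 3 + 1 + 1 + 1 + 0 + 0 = 10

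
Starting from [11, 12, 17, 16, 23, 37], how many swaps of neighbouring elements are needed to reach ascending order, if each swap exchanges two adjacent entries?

The minimum number of adjacent swaps to sort an array equals its inversion count, since every such swap removes exactly one inversion.
Count inversions — for each element, later elements that are smaller:
11: none → 0
12: none → 0
17: 16 → 1
16: none → 0
23: none → 0
37: none → 0
Total inversions: 0 + 0 + 1 + 0 + 0 + 0 = 1

1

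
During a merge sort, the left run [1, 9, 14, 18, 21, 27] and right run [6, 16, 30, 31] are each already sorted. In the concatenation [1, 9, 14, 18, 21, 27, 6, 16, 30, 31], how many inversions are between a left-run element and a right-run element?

8

Take each right-half value and tally the left-half values above it:
r = 6: 9, 14, 18, 21, 27 → 5
r = 16: 18, 21, 27 → 3
r = 30: none → 0
r = 31: none → 0
Cross-inversions: 5 + 3 + 0 + 0 = 8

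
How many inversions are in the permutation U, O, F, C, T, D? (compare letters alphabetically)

Inversions: 11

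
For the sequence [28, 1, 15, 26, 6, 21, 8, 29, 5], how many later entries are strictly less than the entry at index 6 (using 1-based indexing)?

The element at index 6 is 21.
Elements after it: 8, 29, 5
Those smaller than 21: 8, 5

2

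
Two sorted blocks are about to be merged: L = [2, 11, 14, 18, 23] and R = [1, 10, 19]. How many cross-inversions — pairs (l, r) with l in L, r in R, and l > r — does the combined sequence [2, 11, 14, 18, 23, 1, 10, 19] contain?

Count, for every r in R, how many entries of L exceed r:
r = 1: 2, 11, 14, 18, 23 → 5
r = 10: 11, 14, 18, 23 → 4
r = 19: 23 → 1
Cross-inversions: 5 + 4 + 1 = 10

10 cross-inversions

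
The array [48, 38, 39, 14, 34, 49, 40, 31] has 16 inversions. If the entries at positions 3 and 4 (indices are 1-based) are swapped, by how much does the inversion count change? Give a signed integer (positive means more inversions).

Positions 3 and 4 hold 39 and 14; after swapping, the array is [48, 38, 14, 39, 34, 49, 40, 31].
For each element, count later entries that are smaller:
48 → 38, 14, 39, 34, 40, 31 → 6
38 → 14, 34, 31 → 3
14 → none → 0
39 → 34, 31 → 2
34 → 31 → 1
49 → 40, 31 → 2
40 → 31 → 1
31 → none → 0
Sum: 6 + 3 + 0 + 2 + 1 + 2 + 1 + 0 = 15
Change: 15 − 16 = -1

-1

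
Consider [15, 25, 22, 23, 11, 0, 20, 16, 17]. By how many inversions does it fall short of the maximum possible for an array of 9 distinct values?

14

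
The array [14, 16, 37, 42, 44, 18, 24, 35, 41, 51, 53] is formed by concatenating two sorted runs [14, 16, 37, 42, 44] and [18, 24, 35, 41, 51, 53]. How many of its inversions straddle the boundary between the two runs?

Take each right-half value and tally the left-half values above it:
r = 18: 37, 42, 44 → 3
r = 24: 37, 42, 44 → 3
r = 35: 37, 42, 44 → 3
r = 41: 42, 44 → 2
r = 51: none → 0
r = 53: none → 0
Cross-inversions: 3 + 3 + 3 + 2 + 0 + 0 = 11

11 split inversions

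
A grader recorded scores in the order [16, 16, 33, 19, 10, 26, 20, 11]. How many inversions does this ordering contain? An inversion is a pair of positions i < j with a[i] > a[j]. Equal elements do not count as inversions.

Element-by-element contributions:
16: 2
16: 2
33: 5
19: 2
10: 0
26: 2
20: 1
11: 0
Sum: 2 + 2 + 5 + 2 + 0 + 2 + 1 + 0 = 14

14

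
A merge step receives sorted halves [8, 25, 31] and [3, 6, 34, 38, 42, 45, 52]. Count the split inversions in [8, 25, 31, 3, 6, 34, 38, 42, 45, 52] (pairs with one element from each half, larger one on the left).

Take each right-half value and tally the left-half values above it:
r = 3: 8, 25, 31 → 3
r = 6: 8, 25, 31 → 3
r = 34: none → 0
r = 38: none → 0
r = 42: none → 0
r = 45: none → 0
r = 52: none → 0
Cross-inversions: 3 + 3 + 0 + 0 + 0 + 0 + 0 = 6

There are 6 cross-inversions.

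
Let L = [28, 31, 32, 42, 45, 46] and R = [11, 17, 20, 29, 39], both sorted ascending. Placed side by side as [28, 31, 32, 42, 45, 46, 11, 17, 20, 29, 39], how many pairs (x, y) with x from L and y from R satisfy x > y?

For each element r of the right run, count left-run elements greater than r:
r = 11: 28, 31, 32, 42, 45, 46 → 6
r = 17: 28, 31, 32, 42, 45, 46 → 6
r = 20: 28, 31, 32, 42, 45, 46 → 6
r = 29: 31, 32, 42, 45, 46 → 5
r = 39: 42, 45, 46 → 3
Cross-inversions: 6 + 6 + 6 + 5 + 3 = 26

26 split inversions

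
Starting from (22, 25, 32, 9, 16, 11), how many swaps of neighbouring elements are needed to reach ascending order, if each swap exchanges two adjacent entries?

The minimum number of adjacent swaps to sort an array equals its inversion count, since every such swap removes exactly one inversion.
Count inversions — for each element, later elements that are smaller:
22: 9, 16, 11 → 3
25: 9, 16, 11 → 3
32: 9, 16, 11 → 3
9: none → 0
16: 11 → 1
11: none → 0
Total inversions: 3 + 3 + 3 + 0 + 1 + 0 = 10

10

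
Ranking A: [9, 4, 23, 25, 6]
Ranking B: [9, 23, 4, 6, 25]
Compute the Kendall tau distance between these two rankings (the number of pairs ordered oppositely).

2 discordant pairs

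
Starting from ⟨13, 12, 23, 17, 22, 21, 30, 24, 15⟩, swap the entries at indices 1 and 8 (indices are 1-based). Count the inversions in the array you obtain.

21 inversions

Positions 1 and 8 hold 13 and 24; after swapping, the array is [24, 12, 23, 17, 22, 21, 30, 13, 15].
Sweep left to right; for each value list the smaller values that follow it:
24: 7
12: 0
23: 5
17: 2
22: 3
21: 2
30: 2
13: 0
15: 0
Sum: 7 + 0 + 5 + 2 + 3 + 2 + 2 + 0 + 0 = 21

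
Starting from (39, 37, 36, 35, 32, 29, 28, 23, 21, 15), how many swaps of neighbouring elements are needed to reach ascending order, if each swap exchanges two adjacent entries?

Minimum adjacent swaps = number of inversions (each swap of adjacent out-of-order elements removes one inversion and no swap can remove more).
Count inversions — for each element, later elements that are smaller:
39: 37, 36, 35, 32, 29, 28, 23, 21, 15 → 9
37: 36, 35, 32, 29, 28, 23, 21, 15 → 8
36: 35, 32, 29, 28, 23, 21, 15 → 7
35: 32, 29, 28, 23, 21, 15 → 6
32: 29, 28, 23, 21, 15 → 5
29: 28, 23, 21, 15 → 4
28: 23, 21, 15 → 3
23: 21, 15 → 2
21: 15 → 1
15: none → 0
Total inversions: 9 + 8 + 7 + 6 + 5 + 4 + 3 + 2 + 1 + 0 = 45

45 swaps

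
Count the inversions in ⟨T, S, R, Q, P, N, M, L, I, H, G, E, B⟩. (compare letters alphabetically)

There are 78 inversions.

Sweep left to right; for each value list the smaller values that follow it:
T → S, R, Q, P, N, M, L, I, H, G, E, B → 12
S → R, Q, P, N, M, L, I, H, G, E, B → 11
R → Q, P, N, M, L, I, H, G, E, B → 10
Q → P, N, M, L, I, H, G, E, B → 9
P → N, M, L, I, H, G, E, B → 8
N → M, L, I, H, G, E, B → 7
M → L, I, H, G, E, B → 6
L → I, H, G, E, B → 5
I → H, G, E, B → 4
H → G, E, B → 3
G → E, B → 2
E → B → 1
B → none → 0
Sum: 12 + 11 + 10 + 9 + 8 + 7 + 6 + 5 + 4 + 3 + 2 + 1 + 0 = 78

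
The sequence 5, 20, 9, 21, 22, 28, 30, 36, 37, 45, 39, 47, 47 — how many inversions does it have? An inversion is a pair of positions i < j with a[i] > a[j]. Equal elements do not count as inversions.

2

Element-by-element contributions:
5: 0
20: 1
9: 0
21: 0
22: 0
28: 0
30: 0
36: 0
37: 0
45: 1
39: 0
47: 0
47: 0
Sum: 0 + 1 + 0 + 0 + 0 + 0 + 0 + 0 + 0 + 1 + 0 + 0 + 0 = 2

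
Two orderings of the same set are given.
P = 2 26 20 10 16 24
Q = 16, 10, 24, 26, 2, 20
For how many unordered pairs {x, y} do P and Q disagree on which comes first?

Assign each item its position (1..6) in the first ordering, then rewrite the second ordering as that position sequence:
positions: 2→1, 26→2, 20→3, 10→4, 16→5, 24→6
second ordering as positions: [5, 4, 6, 2, 1, 3]
Discordant pairs = inversions in this position sequence.
5: 4, 2, 1, 3 → 4
4: 2, 1, 3 → 3
6: 2, 1, 3 → 3
2: 1 → 1
1: 0
3: 0
Total: 4 + 3 + 3 + 1 + 0 + 0 = 11

11 disagreeing pairs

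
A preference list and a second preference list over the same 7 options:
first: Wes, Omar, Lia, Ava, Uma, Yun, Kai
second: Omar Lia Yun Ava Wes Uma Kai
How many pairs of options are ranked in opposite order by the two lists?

6 pairs

Assign each item its position (1..7) in the first ordering, then rewrite the second ordering as that position sequence:
positions: Wes→1, Omar→2, Lia→3, Ava→4, Uma→5, Yun→6, Kai→7
second ordering as positions: [2, 3, 6, 4, 1, 5, 7]
Discordant pairs = inversions in this position sequence.
2: 1 → 1
3: 1 → 1
6: 4, 1, 5 → 3
4: 1 → 1
1: 0
5: 0
7: 0
Total: 1 + 1 + 3 + 1 + 0 + 0 + 0 = 6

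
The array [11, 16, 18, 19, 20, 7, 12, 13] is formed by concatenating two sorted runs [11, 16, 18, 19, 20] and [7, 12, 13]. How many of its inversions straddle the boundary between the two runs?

There are 13 split inversions.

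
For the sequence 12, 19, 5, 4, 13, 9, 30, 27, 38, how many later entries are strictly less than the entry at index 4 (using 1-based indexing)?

0 such elements

The element at index 4 is 4.
Elements after it: 13, 9, 30, 27, 38
None of them are smaller than 4.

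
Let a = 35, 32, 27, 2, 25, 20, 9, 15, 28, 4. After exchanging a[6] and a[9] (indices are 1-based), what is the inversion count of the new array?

34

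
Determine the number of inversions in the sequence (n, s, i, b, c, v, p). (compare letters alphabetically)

10 inversions

Inversion pairs (indices are 0-based):
(0,2): n > i
(0,3): n > b
(0,4): n > c
(1,2): s > i
(1,3): s > b
(1,4): s > c
(1,6): s > p
(2,3): i > b
(2,4): i > c
(5,6): v > p
That's 10 pairs.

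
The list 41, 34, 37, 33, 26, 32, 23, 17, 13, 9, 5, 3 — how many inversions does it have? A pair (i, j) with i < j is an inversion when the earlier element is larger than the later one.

Count, for each position, how many later elements it exceeds:
41: 11
34: 9
37: 9
33: 8
26: 6
32: 6
23: 5
17: 4
13: 3
9: 2
5: 1
3: 0
Sum: 11 + 9 + 9 + 8 + 6 + 6 + 5 + 4 + 3 + 2 + 1 + 0 = 64

Out-of-order pairs: 64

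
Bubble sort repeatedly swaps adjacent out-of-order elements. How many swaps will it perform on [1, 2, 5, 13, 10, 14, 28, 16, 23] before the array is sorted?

3

Minimum adjacent swaps = number of inversions (each swap of adjacent out-of-order elements removes one inversion and no swap can remove more).
Count inversions — for each element, later elements that are smaller:
1: none → 0
2: none → 0
5: none → 0
13: 10 → 1
10: none → 0
14: none → 0
28: 16, 23 → 2
16: none → 0
23: none → 0
Total inversions: 0 + 0 + 0 + 1 + 0 + 0 + 2 + 0 + 0 = 3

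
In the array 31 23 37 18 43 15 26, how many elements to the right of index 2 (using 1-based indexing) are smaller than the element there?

2 such elements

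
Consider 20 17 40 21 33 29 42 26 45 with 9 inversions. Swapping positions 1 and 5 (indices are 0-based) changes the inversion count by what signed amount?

+3

Positions 1 and 5 hold 17 and 29; after swapping, the array is [20, 29, 40, 21, 33, 17, 42, 26, 45].
Element-by-element contributions:
20: 1
29: 3
40: 4
21: 1
33: 2
17: 0
42: 1
26: 0
45: 0
Sum: 1 + 3 + 4 + 1 + 2 + 0 + 1 + 0 + 0 = 12
Change: 12 − 9 = +3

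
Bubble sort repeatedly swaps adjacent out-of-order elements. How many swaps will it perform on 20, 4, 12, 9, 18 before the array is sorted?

Minimum adjacent swaps = number of inversions (each swap of adjacent out-of-order elements removes one inversion and no swap can remove more).
Count inversions — for each element, later elements that are smaller:
20: 4, 12, 9, 18 → 4
4: none → 0
12: 9 → 1
9: none → 0
18: none → 0
Total inversions: 4 + 0 + 1 + 0 + 0 = 5

5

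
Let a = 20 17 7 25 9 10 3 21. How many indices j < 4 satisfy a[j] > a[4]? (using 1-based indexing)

0

The element at index 4 is 25.
Elements before it: 20, 17, 7
None of them are larger than 25.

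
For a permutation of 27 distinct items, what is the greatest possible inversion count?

351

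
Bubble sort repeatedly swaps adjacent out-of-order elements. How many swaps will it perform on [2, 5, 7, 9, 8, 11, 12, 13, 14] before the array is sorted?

Adjacent swaps: 1

Minimum adjacent swaps = number of inversions (each swap of adjacent out-of-order elements removes one inversion and no swap can remove more).
Count inversions — for each element, later elements that are smaller:
2: none → 0
5: none → 0
7: none → 0
9: 8 → 1
8: none → 0
11: none → 0
12: none → 0
13: none → 0
14: none → 0
Total inversions: 0 + 0 + 0 + 1 + 0 + 0 + 0 + 0 + 0 = 1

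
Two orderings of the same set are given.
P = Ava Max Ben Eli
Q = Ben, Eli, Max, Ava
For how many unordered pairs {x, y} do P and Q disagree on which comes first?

5 disagreeing pairs

Assign each item its position (1..4) in the first ordering, then rewrite the second ordering as that position sequence:
positions: Ava→1, Max→2, Ben→3, Eli→4
second ordering as positions: [3, 4, 2, 1]
Discordant pairs = inversions in this position sequence.
3: 2, 1 → 2
4: 2, 1 → 2
2: 1 → 1
1: 0
Total: 2 + 2 + 1 + 0 = 5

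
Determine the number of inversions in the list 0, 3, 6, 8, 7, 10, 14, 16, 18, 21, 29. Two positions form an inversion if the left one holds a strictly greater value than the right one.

1 out-of-order pair

For each element, count later entries that are smaller:
0 → none → 0
3 → none → 0
6 → none → 0
8 → 7 → 1
7 → none → 0
10 → none → 0
14 → none → 0
16 → none → 0
18 → none → 0
21 → none → 0
29 → none → 0
Sum: 0 + 0 + 0 + 1 + 0 + 0 + 0 + 0 + 0 + 0 + 0 = 1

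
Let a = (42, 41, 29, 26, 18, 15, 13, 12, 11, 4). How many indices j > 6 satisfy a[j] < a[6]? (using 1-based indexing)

4

The element at index 6 is 15.
Elements after it: 13, 12, 11, 4
Those smaller than 15: 13, 12, 11, 4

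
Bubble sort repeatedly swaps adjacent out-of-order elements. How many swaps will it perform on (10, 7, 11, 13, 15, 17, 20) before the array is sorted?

Adjacent swaps: 1

The minimum number of adjacent swaps to sort an array equals its inversion count, since every such swap removes exactly one inversion.
Count inversions — for each element, later elements that are smaller:
10: 7 → 1
7: none → 0
11: none → 0
13: none → 0
15: none → 0
17: none → 0
20: none → 0
Total inversions: 1 + 0 + 0 + 0 + 0 + 0 + 0 = 1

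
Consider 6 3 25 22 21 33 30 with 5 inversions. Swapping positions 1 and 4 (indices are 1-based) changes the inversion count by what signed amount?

+1

Positions 1 and 4 hold 6 and 22; after swapping, the array is [22, 3, 25, 6, 21, 33, 30].
Count, for each position, how many later elements it exceeds:
22 → 3, 6, 21 → 3
3 → none → 0
25 → 6, 21 → 2
6 → none → 0
21 → none → 0
33 → 30 → 1
30 → none → 0
Sum: 3 + 0 + 2 + 0 + 0 + 1 + 0 = 6
Change: 6 − 5 = +1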